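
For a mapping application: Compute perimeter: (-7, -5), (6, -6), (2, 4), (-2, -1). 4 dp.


Sides: (-7, -5)->(6, -6): sqrt(170) = 13.038405, (6, -6)->(2, 4): sqrt(116) = 10.77033, (2, 4)->(-2, -1): sqrt(41) = 6.403124, (-2, -1)->(-7, -5): sqrt(41) = 6.403124
Sum = 36.614983
Perimeter = 36.615

36.615


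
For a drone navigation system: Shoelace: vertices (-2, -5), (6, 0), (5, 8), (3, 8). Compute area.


Shoelace sum: ((-2)*0 - 6*(-5)) + (6*8 - 5*0) + (5*8 - 3*8) + (3*(-5) - (-2)*8)
= 95
Area = |95|/2 = 47.5

47.5


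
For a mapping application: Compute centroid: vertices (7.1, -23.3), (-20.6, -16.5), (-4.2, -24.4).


Centroid = ((x_A+x_B+x_C)/3, (y_A+y_B+y_C)/3)
= ((7.1+(-20.6)+(-4.2))/3, ((-23.3)+(-16.5)+(-24.4))/3)
= (-5.9, -21.4)

(-5.9, -21.4)


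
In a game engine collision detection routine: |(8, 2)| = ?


|u| = sqrt(8^2 + 2^2) = sqrt(68) = 8.2462

8.2462


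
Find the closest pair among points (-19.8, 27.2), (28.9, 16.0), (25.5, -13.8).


d(P0,P1) = 49.9713, d(P0,P2) = 61.099, d(P1,P2) = 29.9933
Closest: P1 and P2

Closest pair: (28.9, 16.0) and (25.5, -13.8), distance = 29.9933


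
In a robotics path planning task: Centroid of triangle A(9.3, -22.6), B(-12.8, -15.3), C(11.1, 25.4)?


Centroid = ((x_A+x_B+x_C)/3, (y_A+y_B+y_C)/3)
= ((9.3+(-12.8)+11.1)/3, ((-22.6)+(-15.3)+25.4)/3)
= (2.5333, -4.1667)

(2.5333, -4.1667)


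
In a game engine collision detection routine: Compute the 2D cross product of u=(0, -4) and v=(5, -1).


u x v = u_x*v_y - u_y*v_x = 0*(-1) - (-4)*5
= 0 - (-20) = 20

20


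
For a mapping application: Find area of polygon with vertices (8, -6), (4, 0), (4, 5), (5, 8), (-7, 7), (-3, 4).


Shoelace sum: (8*0 - 4*(-6)) + (4*5 - 4*0) + (4*8 - 5*5) + (5*7 - (-7)*8) + ((-7)*4 - (-3)*7) + ((-3)*(-6) - 8*4)
= 121
Area = |121|/2 = 60.5

60.5


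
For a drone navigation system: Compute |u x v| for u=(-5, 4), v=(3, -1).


|u x v| = |(-5)*(-1) - 4*3|
= |5 - 12| = 7

7


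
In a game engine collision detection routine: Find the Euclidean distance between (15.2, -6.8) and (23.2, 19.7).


dx=8, dy=26.5
d^2 = 8^2 + 26.5^2 = 766.25
d = sqrt(766.25) = 27.6812

27.6812


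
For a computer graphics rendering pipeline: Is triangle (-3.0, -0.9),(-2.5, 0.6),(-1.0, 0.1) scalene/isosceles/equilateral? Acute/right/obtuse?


Side lengths squared: AB^2=2.5, BC^2=2.5, CA^2=5
Sorted: [2.5, 2.5, 5]
By sides: Isosceles, By angles: Right

Isosceles, Right


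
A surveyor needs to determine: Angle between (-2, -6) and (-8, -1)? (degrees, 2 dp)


u.v = 22, |u| = sqrt(40) = 6.3246, |v| = sqrt(65) = 8.0623
cos(theta) = u.v/(|u||v|) = 22/sqrt(2600) = 0.431455
theta = acos(0.431455) = 64.44 degrees

64.44 degrees


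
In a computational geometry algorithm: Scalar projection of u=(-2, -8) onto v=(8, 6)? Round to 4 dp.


u.v = -64, |v| = sqrt(100) = 10
Scalar projection = u.v / |v| = -64 / sqrt(100) = -6.4

-6.4


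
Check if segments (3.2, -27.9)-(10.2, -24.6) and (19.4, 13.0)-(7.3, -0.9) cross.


Cross products: d1=269.71, d2=327.08, d3=232.84, d4=175.47
d1*d2 < 0 and d3*d4 < 0? no

No, they don't intersect


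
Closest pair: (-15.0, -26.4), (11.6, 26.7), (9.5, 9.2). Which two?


d(P0,P1) = 59.39, d(P0,P2) = 43.2159, d(P1,P2) = 17.6255
Closest: P1 and P2

Closest pair: (11.6, 26.7) and (9.5, 9.2), distance = 17.6255


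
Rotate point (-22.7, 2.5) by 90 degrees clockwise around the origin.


90° CW: (x,y) -> (y, -x)
(-22.7,2.5) -> (2.5, 22.7)

(2.5, 22.7)


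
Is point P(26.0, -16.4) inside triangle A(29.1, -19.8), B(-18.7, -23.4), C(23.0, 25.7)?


Cross products: AB x AP = -173.68, BC x BP = -1902.87, CA x CP = -120.31
All same sign? yes

Yes, inside


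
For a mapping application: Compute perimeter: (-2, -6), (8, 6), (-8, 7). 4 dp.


Sides: (-2, -6)->(8, 6): sqrt(244) = 15.620499, (8, 6)->(-8, 7): sqrt(257) = 16.03122, (-8, 7)->(-2, -6): sqrt(205) = 14.317821
Sum = 45.96954
Perimeter = 45.9695

45.9695


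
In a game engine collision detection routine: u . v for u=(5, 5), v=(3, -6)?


u . v = u_x*v_x + u_y*v_y = 5*3 + 5*(-6)
= 15 + (-30) = -15

-15


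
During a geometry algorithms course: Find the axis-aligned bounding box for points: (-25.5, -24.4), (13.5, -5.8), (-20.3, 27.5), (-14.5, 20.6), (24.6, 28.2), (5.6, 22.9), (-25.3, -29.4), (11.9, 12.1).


x range: [-25.5, 24.6]
y range: [-29.4, 28.2]
Bounding box: (-25.5,-29.4) to (24.6,28.2)

(-25.5,-29.4) to (24.6,28.2)


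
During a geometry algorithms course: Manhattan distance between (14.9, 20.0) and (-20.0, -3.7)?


|14.9-(-20)| + |20-(-3.7)| = 34.9 + 23.7 = 58.6

58.6


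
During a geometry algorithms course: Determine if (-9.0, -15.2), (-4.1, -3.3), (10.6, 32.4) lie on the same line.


Cross product: ((-4.1)-(-9))*(32.4-(-15.2)) - ((-3.3)-(-15.2))*(10.6-(-9))
= 0

Yes, collinear


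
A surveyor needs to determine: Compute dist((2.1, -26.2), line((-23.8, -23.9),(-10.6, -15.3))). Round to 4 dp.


|cross product| = 253.1
|line direction| = sqrt(248.2) = 15.7544
Distance = 253.1/sqrt(248.2) = 16.0654

16.0654


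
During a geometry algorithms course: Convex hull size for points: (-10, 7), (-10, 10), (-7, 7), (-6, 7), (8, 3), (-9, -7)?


Convex hull vertices (CCW): (-10, 7), (-9, -7), (8, 3), (-10, 10)
Count = 4

4


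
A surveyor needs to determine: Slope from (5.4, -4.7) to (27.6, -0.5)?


slope = (y2-y1)/(x2-x1) = ((-0.5)-(-4.7))/(27.6-5.4) = 4.2/22.2 = 0.1892

0.1892


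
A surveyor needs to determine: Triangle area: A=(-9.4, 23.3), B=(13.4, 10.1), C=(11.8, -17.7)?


Area = |x_A(y_B-y_C) + x_B(y_C-y_A) + x_C(y_A-y_B)|/2
= |(-261.32) + (-549.4) + 155.76|/2
= 654.96/2 = 327.48

327.48


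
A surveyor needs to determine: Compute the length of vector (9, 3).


|u| = sqrt(9^2 + 3^2) = sqrt(90) = 9.4868

9.4868


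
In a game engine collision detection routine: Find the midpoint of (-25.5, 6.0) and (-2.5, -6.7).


M = (((-25.5)+(-2.5))/2, (6+(-6.7))/2)
= (-14, -0.35)

(-14, -0.35)


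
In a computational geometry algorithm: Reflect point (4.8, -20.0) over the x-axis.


Reflection over x-axis: (x,y) -> (x,-y)
(4.8, -20) -> (4.8, 20)

(4.8, 20)


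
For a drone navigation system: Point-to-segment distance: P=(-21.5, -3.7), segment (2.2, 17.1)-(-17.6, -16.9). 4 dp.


Project P onto AB: t = 0.76 (clamped to [0,1])
Closest point on segment: (-12.8474, -8.7389)
Distance: 10.0129

10.0129


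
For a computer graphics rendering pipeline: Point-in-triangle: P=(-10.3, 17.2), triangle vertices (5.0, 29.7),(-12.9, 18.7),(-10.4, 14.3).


Cross products: AB x AP = 55.45, BC x BP = 7.69, CA x CP = 43.12
All same sign? yes

Yes, inside


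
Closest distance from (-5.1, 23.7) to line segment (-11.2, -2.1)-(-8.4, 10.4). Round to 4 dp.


Project P onto AB: t = 1 (clamped to [0,1])
Closest point on segment: (-8.4, 10.4)
Distance: 13.7033

13.7033


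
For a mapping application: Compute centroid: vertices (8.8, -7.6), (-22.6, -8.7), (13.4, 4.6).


Centroid = ((x_A+x_B+x_C)/3, (y_A+y_B+y_C)/3)
= ((8.8+(-22.6)+13.4)/3, ((-7.6)+(-8.7)+4.6)/3)
= (-0.1333, -3.9)

(-0.1333, -3.9)


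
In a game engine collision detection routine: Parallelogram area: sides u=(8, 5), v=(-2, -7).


|u x v| = |8*(-7) - 5*(-2)|
= |(-56) - (-10)| = 46

46


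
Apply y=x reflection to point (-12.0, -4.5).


Reflection over y=x: (x,y) -> (y,x)
(-12, -4.5) -> (-4.5, -12)

(-4.5, -12)


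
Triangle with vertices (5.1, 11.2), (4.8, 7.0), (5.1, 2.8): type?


Side lengths squared: AB^2=17.73, BC^2=17.73, CA^2=70.56
Sorted: [17.73, 17.73, 70.56]
By sides: Isosceles, By angles: Obtuse

Isosceles, Obtuse


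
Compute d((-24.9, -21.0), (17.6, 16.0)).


dx=42.5, dy=37
d^2 = 42.5^2 + 37^2 = 3175.25
d = sqrt(3175.25) = 56.3494

56.3494


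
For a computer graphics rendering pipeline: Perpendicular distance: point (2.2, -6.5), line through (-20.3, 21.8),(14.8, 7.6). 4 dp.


|cross product| = 673.83
|line direction| = sqrt(1433.65) = 37.8636
Distance = 673.83/sqrt(1433.65) = 17.7963

17.7963


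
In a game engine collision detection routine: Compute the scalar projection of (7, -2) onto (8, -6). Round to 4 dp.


u.v = 68, |v| = sqrt(100) = 10
Scalar projection = u.v / |v| = 68 / sqrt(100) = 6.8

6.8


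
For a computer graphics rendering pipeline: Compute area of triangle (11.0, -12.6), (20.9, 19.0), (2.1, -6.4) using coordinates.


Area = |x_A(y_B-y_C) + x_B(y_C-y_A) + x_C(y_A-y_B)|/2
= |279.4 + 129.58 + (-66.36)|/2
= 342.62/2 = 171.31

171.31


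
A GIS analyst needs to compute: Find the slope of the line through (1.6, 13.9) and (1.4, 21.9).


slope = (y2-y1)/(x2-x1) = (21.9-13.9)/(1.4-1.6) = 8/(-0.2) = -40

-40


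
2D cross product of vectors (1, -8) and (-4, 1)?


u x v = u_x*v_y - u_y*v_x = 1*1 - (-8)*(-4)
= 1 - 32 = -31

-31


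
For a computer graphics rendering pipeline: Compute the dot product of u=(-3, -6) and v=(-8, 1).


u . v = u_x*v_x + u_y*v_y = (-3)*(-8) + (-6)*1
= 24 + (-6) = 18

18


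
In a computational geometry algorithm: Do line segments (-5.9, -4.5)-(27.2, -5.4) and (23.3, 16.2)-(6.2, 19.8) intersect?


Cross products: d1=459.09, d2=355.32, d3=711.45, d4=815.22
d1*d2 < 0 and d3*d4 < 0? no

No, they don't intersect


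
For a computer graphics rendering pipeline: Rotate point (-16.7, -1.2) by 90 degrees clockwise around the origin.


90° CW: (x,y) -> (y, -x)
(-16.7,-1.2) -> (-1.2, 16.7)

(-1.2, 16.7)


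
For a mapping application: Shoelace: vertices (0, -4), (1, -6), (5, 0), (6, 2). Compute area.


Shoelace sum: (0*(-6) - 1*(-4)) + (1*0 - 5*(-6)) + (5*2 - 6*0) + (6*(-4) - 0*2)
= 20
Area = |20|/2 = 10

10


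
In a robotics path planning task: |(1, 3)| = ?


|u| = sqrt(1^2 + 3^2) = sqrt(10) = 3.1623

3.1623


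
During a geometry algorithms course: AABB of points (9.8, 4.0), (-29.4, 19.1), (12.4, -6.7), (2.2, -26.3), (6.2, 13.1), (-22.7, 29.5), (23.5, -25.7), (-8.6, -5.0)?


x range: [-29.4, 23.5]
y range: [-26.3, 29.5]
Bounding box: (-29.4,-26.3) to (23.5,29.5)

(-29.4,-26.3) to (23.5,29.5)


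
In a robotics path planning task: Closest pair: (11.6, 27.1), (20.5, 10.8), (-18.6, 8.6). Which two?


d(P0,P1) = 18.5715, d(P0,P2) = 35.416, d(P1,P2) = 39.1618
Closest: P0 and P1

Closest pair: (11.6, 27.1) and (20.5, 10.8), distance = 18.5715


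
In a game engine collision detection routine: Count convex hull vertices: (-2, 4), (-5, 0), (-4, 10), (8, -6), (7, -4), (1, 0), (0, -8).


Convex hull vertices (CCW): (-5, 0), (0, -8), (8, -6), (7, -4), (-4, 10)
Count = 5

5


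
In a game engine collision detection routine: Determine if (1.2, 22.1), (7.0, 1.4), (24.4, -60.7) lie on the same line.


Cross product: (7-1.2)*((-60.7)-22.1) - (1.4-22.1)*(24.4-1.2)
= 0

Yes, collinear


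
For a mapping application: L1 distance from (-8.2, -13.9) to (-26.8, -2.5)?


|(-8.2)-(-26.8)| + |(-13.9)-(-2.5)| = 18.6 + 11.4 = 30

30


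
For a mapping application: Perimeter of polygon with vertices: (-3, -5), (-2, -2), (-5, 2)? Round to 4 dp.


Sides: (-3, -5)->(-2, -2): sqrt(10) = 3.162278, (-2, -2)->(-5, 2): sqrt(25) = 5, (-5, 2)->(-3, -5): sqrt(53) = 7.28011
Sum = 15.442388
Perimeter = 15.4424

15.4424


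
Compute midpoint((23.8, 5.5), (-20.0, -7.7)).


M = ((23.8+(-20))/2, (5.5+(-7.7))/2)
= (1.9, -1.1)

(1.9, -1.1)


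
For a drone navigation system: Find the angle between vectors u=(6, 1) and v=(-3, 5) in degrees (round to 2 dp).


u.v = -13, |u| = sqrt(37) = 6.0828, |v| = sqrt(34) = 5.831
cos(theta) = u.v/(|u||v|) = -13/sqrt(1258) = -0.366525
theta = acos(-0.366525) = 111.5 degrees

111.5 degrees


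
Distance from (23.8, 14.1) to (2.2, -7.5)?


dx=-21.6, dy=-21.6
d^2 = (-21.6)^2 + (-21.6)^2 = 933.12
d = sqrt(933.12) = 30.547

30.547


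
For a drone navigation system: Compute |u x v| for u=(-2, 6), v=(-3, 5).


|u x v| = |(-2)*5 - 6*(-3)|
= |(-10) - (-18)| = 8

8


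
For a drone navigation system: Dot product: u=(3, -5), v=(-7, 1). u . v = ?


u . v = u_x*v_x + u_y*v_y = 3*(-7) + (-5)*1
= (-21) + (-5) = -26

-26


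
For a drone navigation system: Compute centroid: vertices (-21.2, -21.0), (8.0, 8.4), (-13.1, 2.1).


Centroid = ((x_A+x_B+x_C)/3, (y_A+y_B+y_C)/3)
= (((-21.2)+8+(-13.1))/3, ((-21)+8.4+2.1)/3)
= (-8.7667, -3.5)

(-8.7667, -3.5)


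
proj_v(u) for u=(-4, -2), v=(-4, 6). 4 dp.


u.v = 4, |v| = sqrt(52) = 7.2111
Scalar projection = u.v / |v| = 4 / sqrt(52) = 0.5547

0.5547


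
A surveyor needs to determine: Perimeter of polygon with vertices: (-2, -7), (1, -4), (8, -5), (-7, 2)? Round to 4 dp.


Sides: (-2, -7)->(1, -4): sqrt(18) = 4.242641, (1, -4)->(8, -5): sqrt(50) = 7.071068, (8, -5)->(-7, 2): sqrt(274) = 16.552945, (-7, 2)->(-2, -7): sqrt(106) = 10.29563
Sum = 38.162284
Perimeter = 38.1623

38.1623


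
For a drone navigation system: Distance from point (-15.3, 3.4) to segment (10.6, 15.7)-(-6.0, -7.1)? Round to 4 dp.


Project P onto AB: t = 0.8931 (clamped to [0,1])
Closest point on segment: (-4.2256, -4.6629)
Distance: 13.6986

13.6986


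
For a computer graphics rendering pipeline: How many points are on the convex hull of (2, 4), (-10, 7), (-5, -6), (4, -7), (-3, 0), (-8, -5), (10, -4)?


Convex hull vertices (CCW): (-10, 7), (-8, -5), (-5, -6), (4, -7), (10, -4), (2, 4)
Count = 6

6


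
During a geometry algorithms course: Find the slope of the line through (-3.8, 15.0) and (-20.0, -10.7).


slope = (y2-y1)/(x2-x1) = ((-10.7)-15)/((-20)-(-3.8)) = (-25.7)/(-16.2) = 1.5864

1.5864


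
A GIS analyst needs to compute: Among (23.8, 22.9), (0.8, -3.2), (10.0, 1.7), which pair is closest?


d(P0,P1) = 34.7881, d(P0,P2) = 25.2958, d(P1,P2) = 10.4235
Closest: P1 and P2

Closest pair: (0.8, -3.2) and (10.0, 1.7), distance = 10.4235


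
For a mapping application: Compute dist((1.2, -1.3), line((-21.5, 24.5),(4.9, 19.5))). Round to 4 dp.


|cross product| = 567.62
|line direction| = sqrt(721.96) = 26.8693
Distance = 567.62/sqrt(721.96) = 21.1252

21.1252


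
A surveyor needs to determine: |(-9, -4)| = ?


|u| = sqrt((-9)^2 + (-4)^2) = sqrt(97) = 9.8489

9.8489


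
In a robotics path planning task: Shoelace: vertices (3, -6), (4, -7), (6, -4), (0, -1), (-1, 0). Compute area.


Shoelace sum: (3*(-7) - 4*(-6)) + (4*(-4) - 6*(-7)) + (6*(-1) - 0*(-4)) + (0*0 - (-1)*(-1)) + ((-1)*(-6) - 3*0)
= 28
Area = |28|/2 = 14

14


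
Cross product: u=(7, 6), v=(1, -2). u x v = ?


u x v = u_x*v_y - u_y*v_x = 7*(-2) - 6*1
= (-14) - 6 = -20

-20


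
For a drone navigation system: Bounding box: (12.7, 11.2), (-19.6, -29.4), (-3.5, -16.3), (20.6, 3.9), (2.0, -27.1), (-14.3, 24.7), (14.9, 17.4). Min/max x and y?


x range: [-19.6, 20.6]
y range: [-29.4, 24.7]
Bounding box: (-19.6,-29.4) to (20.6,24.7)

(-19.6,-29.4) to (20.6,24.7)


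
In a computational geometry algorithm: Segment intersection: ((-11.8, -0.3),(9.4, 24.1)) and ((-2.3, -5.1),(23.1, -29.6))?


Cross products: d1=-110.83, d2=1028.33, d3=-333.56, d4=-1472.72
d1*d2 < 0 and d3*d4 < 0? no

No, they don't intersect


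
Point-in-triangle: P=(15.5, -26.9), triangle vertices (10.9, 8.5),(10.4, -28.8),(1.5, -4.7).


Cross products: AB x AP = 189.28, BC x BP = -139.82, CA x CP = -393.48
All same sign? no

No, outside


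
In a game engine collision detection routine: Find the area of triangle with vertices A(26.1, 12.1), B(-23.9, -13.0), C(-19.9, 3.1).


Area = |x_A(y_B-y_C) + x_B(y_C-y_A) + x_C(y_A-y_B)|/2
= |(-420.21) + 215.1 + (-499.49)|/2
= 704.6/2 = 352.3

352.3


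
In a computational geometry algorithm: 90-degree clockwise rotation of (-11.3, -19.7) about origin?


90° CW: (x,y) -> (y, -x)
(-11.3,-19.7) -> (-19.7, 11.3)

(-19.7, 11.3)


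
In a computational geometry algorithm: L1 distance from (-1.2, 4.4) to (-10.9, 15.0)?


|(-1.2)-(-10.9)| + |4.4-15| = 9.7 + 10.6 = 20.3

20.3


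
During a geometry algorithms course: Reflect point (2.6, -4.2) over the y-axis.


Reflection over y-axis: (x,y) -> (-x,y)
(2.6, -4.2) -> (-2.6, -4.2)

(-2.6, -4.2)


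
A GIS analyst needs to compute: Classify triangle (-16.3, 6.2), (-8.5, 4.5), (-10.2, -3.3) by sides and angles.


Side lengths squared: AB^2=63.73, BC^2=63.73, CA^2=127.46
Sorted: [63.73, 63.73, 127.46]
By sides: Isosceles, By angles: Right

Isosceles, Right


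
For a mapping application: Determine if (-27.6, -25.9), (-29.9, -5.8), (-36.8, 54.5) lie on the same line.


Cross product: ((-29.9)-(-27.6))*(54.5-(-25.9)) - ((-5.8)-(-25.9))*((-36.8)-(-27.6))
= 0

Yes, collinear


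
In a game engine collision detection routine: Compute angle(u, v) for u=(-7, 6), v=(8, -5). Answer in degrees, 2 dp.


u.v = -86, |u| = sqrt(85) = 9.2195, |v| = sqrt(89) = 9.434
cos(theta) = u.v/(|u||v|) = -86/sqrt(7565) = -0.988767
theta = acos(-0.988767) = 171.4 degrees

171.4 degrees


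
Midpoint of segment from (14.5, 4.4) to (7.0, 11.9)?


M = ((14.5+7)/2, (4.4+11.9)/2)
= (10.75, 8.15)

(10.75, 8.15)


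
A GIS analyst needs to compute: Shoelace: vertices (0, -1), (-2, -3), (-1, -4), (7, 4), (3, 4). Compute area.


Shoelace sum: (0*(-3) - (-2)*(-1)) + ((-2)*(-4) - (-1)*(-3)) + ((-1)*4 - 7*(-4)) + (7*4 - 3*4) + (3*(-1) - 0*4)
= 40
Area = |40|/2 = 20

20


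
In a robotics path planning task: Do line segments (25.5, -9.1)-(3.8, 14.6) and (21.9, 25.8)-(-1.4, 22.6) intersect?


Cross products: d1=824.69, d2=203.04, d3=-672.01, d4=-50.36
d1*d2 < 0 and d3*d4 < 0? no

No, they don't intersect


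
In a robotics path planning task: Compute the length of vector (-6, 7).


|u| = sqrt((-6)^2 + 7^2) = sqrt(85) = 9.2195

9.2195


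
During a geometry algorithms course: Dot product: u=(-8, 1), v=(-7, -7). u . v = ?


u . v = u_x*v_x + u_y*v_y = (-8)*(-7) + 1*(-7)
= 56 + (-7) = 49

49


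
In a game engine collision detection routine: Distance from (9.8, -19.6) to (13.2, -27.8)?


dx=3.4, dy=-8.2
d^2 = 3.4^2 + (-8.2)^2 = 78.8
d = sqrt(78.8) = 8.8769

8.8769


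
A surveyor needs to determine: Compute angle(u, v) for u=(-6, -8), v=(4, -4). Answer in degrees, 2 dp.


u.v = 8, |u| = sqrt(100) = 10, |v| = sqrt(32) = 5.6569
cos(theta) = u.v/(|u||v|) = 8/sqrt(3200) = 0.141421
theta = acos(0.141421) = 81.87 degrees

81.87 degrees


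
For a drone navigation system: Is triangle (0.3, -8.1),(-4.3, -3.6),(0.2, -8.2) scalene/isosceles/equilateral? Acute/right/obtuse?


Side lengths squared: AB^2=41.41, BC^2=41.41, CA^2=0.02
Sorted: [0.02, 41.41, 41.41]
By sides: Isosceles, By angles: Acute

Isosceles, Acute


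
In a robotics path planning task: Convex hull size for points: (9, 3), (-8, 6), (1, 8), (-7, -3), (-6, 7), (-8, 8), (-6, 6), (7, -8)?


Convex hull vertices (CCW): (-8, 6), (-7, -3), (7, -8), (9, 3), (1, 8), (-8, 8)
Count = 6

6


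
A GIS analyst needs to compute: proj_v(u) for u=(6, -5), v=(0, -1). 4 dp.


u.v = 5, |v| = sqrt(1) = 1
Scalar projection = u.v / |v| = 5 / sqrt(1) = 5

5


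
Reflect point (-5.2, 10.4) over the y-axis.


Reflection over y-axis: (x,y) -> (-x,y)
(-5.2, 10.4) -> (5.2, 10.4)

(5.2, 10.4)


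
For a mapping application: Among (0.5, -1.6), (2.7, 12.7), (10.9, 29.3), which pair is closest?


d(P0,P1) = 14.4682, d(P0,P2) = 32.6032, d(P1,P2) = 18.5149
Closest: P0 and P1

Closest pair: (0.5, -1.6) and (2.7, 12.7), distance = 14.4682


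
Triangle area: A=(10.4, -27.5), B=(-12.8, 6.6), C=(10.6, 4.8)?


Area = |x_A(y_B-y_C) + x_B(y_C-y_A) + x_C(y_A-y_B)|/2
= |18.72 + (-413.44) + (-361.46)|/2
= 756.18/2 = 378.09

378.09


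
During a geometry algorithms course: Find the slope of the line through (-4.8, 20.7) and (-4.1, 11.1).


slope = (y2-y1)/(x2-x1) = (11.1-20.7)/((-4.1)-(-4.8)) = (-9.6)/0.7 = -13.7143

-13.7143


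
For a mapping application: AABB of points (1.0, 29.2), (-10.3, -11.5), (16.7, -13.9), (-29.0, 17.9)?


x range: [-29, 16.7]
y range: [-13.9, 29.2]
Bounding box: (-29,-13.9) to (16.7,29.2)

(-29,-13.9) to (16.7,29.2)


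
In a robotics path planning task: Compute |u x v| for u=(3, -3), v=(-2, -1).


|u x v| = |3*(-1) - (-3)*(-2)|
= |(-3) - 6| = 9

9


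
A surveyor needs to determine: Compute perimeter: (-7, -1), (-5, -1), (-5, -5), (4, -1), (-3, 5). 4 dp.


Sides: (-7, -1)->(-5, -1): sqrt(4) = 2, (-5, -1)->(-5, -5): sqrt(16) = 4, (-5, -5)->(4, -1): sqrt(97) = 9.848858, (4, -1)->(-3, 5): sqrt(85) = 9.219544, (-3, 5)->(-7, -1): sqrt(52) = 7.211103
Sum = 32.279505
Perimeter = 32.2795

32.2795


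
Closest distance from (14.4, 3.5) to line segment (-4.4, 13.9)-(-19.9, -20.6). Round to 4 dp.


Project P onto AB: t = 0.0471 (clamped to [0,1])
Closest point on segment: (-5.1303, 12.2745)
Distance: 21.4108

21.4108


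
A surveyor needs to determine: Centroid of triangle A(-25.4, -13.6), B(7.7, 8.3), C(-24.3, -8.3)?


Centroid = ((x_A+x_B+x_C)/3, (y_A+y_B+y_C)/3)
= (((-25.4)+7.7+(-24.3))/3, ((-13.6)+8.3+(-8.3))/3)
= (-14, -4.5333)

(-14, -4.5333)


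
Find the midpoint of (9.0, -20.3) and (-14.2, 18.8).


M = ((9+(-14.2))/2, ((-20.3)+18.8)/2)
= (-2.6, -0.75)

(-2.6, -0.75)


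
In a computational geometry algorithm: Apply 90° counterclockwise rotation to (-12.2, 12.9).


90° CCW: (x,y) -> (-y, x)
(-12.2,12.9) -> (-12.9, -12.2)

(-12.9, -12.2)


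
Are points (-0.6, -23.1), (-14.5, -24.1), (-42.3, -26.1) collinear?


Cross product: ((-14.5)-(-0.6))*((-26.1)-(-23.1)) - ((-24.1)-(-23.1))*((-42.3)-(-0.6))
= 0

Yes, collinear


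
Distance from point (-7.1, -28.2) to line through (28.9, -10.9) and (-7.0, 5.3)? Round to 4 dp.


|cross product| = 1204.27
|line direction| = sqrt(1551.25) = 39.3859
Distance = 1204.27/sqrt(1551.25) = 30.5762

30.5762


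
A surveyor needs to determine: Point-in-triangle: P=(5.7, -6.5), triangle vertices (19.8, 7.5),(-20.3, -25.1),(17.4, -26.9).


Cross products: AB x AP = 101.74, BC x BP = 748.02, CA x CP = 451.44
All same sign? yes

Yes, inside


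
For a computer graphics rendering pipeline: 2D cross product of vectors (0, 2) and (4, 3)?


u x v = u_x*v_y - u_y*v_x = 0*3 - 2*4
= 0 - 8 = -8

-8


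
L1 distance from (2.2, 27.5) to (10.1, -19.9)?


|2.2-10.1| + |27.5-(-19.9)| = 7.9 + 47.4 = 55.3

55.3


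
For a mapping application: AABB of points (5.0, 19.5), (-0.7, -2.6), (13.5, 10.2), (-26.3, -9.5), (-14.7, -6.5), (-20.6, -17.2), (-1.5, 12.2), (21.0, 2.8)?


x range: [-26.3, 21]
y range: [-17.2, 19.5]
Bounding box: (-26.3,-17.2) to (21,19.5)

(-26.3,-17.2) to (21,19.5)


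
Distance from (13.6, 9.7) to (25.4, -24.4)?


dx=11.8, dy=-34.1
d^2 = 11.8^2 + (-34.1)^2 = 1302.05
d = sqrt(1302.05) = 36.0839

36.0839


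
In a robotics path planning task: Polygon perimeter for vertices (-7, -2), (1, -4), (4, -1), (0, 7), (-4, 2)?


Sides: (-7, -2)->(1, -4): sqrt(68) = 8.246211, (1, -4)->(4, -1): sqrt(18) = 4.242641, (4, -1)->(0, 7): sqrt(80) = 8.944272, (0, 7)->(-4, 2): sqrt(41) = 6.403124, (-4, 2)->(-7, -2): sqrt(25) = 5
Sum = 32.836248
Perimeter = 32.8362

32.8362


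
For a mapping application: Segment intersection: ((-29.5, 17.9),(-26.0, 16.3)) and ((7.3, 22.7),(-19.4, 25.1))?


Cross products: d1=216.48, d2=250.8, d3=75.68, d4=41.36
d1*d2 < 0 and d3*d4 < 0? no

No, they don't intersect


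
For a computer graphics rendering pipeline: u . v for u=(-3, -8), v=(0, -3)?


u . v = u_x*v_x + u_y*v_y = (-3)*0 + (-8)*(-3)
= 0 + 24 = 24

24


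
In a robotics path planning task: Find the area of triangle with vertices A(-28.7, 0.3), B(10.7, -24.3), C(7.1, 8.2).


Area = |x_A(y_B-y_C) + x_B(y_C-y_A) + x_C(y_A-y_B)|/2
= |932.75 + 84.53 + 174.66|/2
= 1191.94/2 = 595.97

595.97


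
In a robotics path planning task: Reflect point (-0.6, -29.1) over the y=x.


Reflection over y=x: (x,y) -> (y,x)
(-0.6, -29.1) -> (-29.1, -0.6)

(-29.1, -0.6)


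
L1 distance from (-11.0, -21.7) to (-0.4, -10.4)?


|(-11)-(-0.4)| + |(-21.7)-(-10.4)| = 10.6 + 11.3 = 21.9

21.9


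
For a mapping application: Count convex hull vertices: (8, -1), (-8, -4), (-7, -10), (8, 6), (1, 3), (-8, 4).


Convex hull vertices (CCW): (-8, -4), (-7, -10), (8, -1), (8, 6), (-8, 4)
Count = 5

5


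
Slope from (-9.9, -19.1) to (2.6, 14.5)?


slope = (y2-y1)/(x2-x1) = (14.5-(-19.1))/(2.6-(-9.9)) = 33.6/12.5 = 2.688

2.688


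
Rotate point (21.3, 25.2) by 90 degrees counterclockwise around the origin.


90° CCW: (x,y) -> (-y, x)
(21.3,25.2) -> (-25.2, 21.3)

(-25.2, 21.3)


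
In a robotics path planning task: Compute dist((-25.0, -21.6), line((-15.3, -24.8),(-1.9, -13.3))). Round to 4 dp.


|cross product| = 154.43
|line direction| = sqrt(311.81) = 17.6581
Distance = 154.43/sqrt(311.81) = 8.7455

8.7455


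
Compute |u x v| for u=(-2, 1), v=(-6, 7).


|u x v| = |(-2)*7 - 1*(-6)|
= |(-14) - (-6)| = 8

8


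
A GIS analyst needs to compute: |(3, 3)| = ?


|u| = sqrt(3^2 + 3^2) = sqrt(18) = 4.2426

4.2426


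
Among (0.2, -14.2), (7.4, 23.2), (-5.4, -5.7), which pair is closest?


d(P0,P1) = 38.0867, d(P0,P2) = 10.1789, d(P1,P2) = 31.6078
Closest: P0 and P2

Closest pair: (0.2, -14.2) and (-5.4, -5.7), distance = 10.1789


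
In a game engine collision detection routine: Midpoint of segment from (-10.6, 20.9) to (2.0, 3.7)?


M = (((-10.6)+2)/2, (20.9+3.7)/2)
= (-4.3, 12.3)

(-4.3, 12.3)


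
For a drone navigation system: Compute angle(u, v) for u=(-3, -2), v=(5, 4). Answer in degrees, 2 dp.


u.v = -23, |u| = sqrt(13) = 3.6056, |v| = sqrt(41) = 6.4031
cos(theta) = u.v/(|u||v|) = -23/sqrt(533) = -0.996241
theta = acos(-0.996241) = 175.03 degrees

175.03 degrees


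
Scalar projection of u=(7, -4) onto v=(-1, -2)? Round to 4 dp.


u.v = 1, |v| = sqrt(5) = 2.2361
Scalar projection = u.v / |v| = 1 / sqrt(5) = 0.4472

0.4472


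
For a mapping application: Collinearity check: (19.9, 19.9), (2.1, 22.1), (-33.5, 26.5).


Cross product: (2.1-19.9)*(26.5-19.9) - (22.1-19.9)*((-33.5)-19.9)
= 0

Yes, collinear


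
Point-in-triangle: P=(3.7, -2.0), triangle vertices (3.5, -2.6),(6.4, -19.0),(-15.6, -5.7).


Cross products: AB x AP = 5.02, BC x BP = -338.09, CA x CP = 10.84
All same sign? no

No, outside


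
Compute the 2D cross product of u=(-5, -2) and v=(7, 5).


u x v = u_x*v_y - u_y*v_x = (-5)*5 - (-2)*7
= (-25) - (-14) = -11

-11


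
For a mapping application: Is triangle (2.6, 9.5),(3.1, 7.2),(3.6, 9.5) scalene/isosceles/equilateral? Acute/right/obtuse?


Side lengths squared: AB^2=5.54, BC^2=5.54, CA^2=1
Sorted: [1, 5.54, 5.54]
By sides: Isosceles, By angles: Acute

Isosceles, Acute


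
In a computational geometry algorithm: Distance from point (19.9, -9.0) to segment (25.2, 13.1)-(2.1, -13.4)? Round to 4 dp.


Project P onto AB: t = 0.5729 (clamped to [0,1])
Closest point on segment: (11.965, -2.083)
Distance: 10.5266

10.5266


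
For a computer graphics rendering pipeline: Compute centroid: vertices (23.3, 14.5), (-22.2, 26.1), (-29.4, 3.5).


Centroid = ((x_A+x_B+x_C)/3, (y_A+y_B+y_C)/3)
= ((23.3+(-22.2)+(-29.4))/3, (14.5+26.1+3.5)/3)
= (-9.4333, 14.7)

(-9.4333, 14.7)


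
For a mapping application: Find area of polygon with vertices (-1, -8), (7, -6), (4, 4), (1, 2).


Shoelace sum: ((-1)*(-6) - 7*(-8)) + (7*4 - 4*(-6)) + (4*2 - 1*4) + (1*(-8) - (-1)*2)
= 112
Area = |112|/2 = 56

56


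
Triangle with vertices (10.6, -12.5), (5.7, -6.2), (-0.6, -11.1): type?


Side lengths squared: AB^2=63.7, BC^2=63.7, CA^2=127.4
Sorted: [63.7, 63.7, 127.4]
By sides: Isosceles, By angles: Right

Isosceles, Right


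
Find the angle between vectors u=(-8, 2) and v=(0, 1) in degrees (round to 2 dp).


u.v = 2, |u| = sqrt(68) = 8.2462, |v| = sqrt(1) = 1
cos(theta) = u.v/(|u||v|) = 2/sqrt(68) = 0.242536
theta = acos(0.242536) = 75.96 degrees

75.96 degrees


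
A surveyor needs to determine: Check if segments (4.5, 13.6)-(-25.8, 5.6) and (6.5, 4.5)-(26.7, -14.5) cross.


Cross products: d1=145.82, d2=-591.48, d3=291.73, d4=1029.03
d1*d2 < 0 and d3*d4 < 0? no

No, they don't intersect


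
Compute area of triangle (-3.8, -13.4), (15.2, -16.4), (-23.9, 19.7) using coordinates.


Area = |x_A(y_B-y_C) + x_B(y_C-y_A) + x_C(y_A-y_B)|/2
= |137.18 + 503.12 + (-71.7)|/2
= 568.6/2 = 284.3

284.3


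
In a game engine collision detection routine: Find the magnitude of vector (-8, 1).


|u| = sqrt((-8)^2 + 1^2) = sqrt(65) = 8.0623

8.0623


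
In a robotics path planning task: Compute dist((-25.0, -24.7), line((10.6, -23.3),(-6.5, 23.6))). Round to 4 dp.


|cross product| = 1693.58
|line direction| = sqrt(2492.02) = 49.9201
Distance = 1693.58/sqrt(2492.02) = 33.9258

33.9258


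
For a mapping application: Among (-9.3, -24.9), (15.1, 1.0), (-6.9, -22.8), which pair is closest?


d(P0,P1) = 35.5833, d(P0,P2) = 3.189, d(P1,P2) = 32.4105
Closest: P0 and P2

Closest pair: (-9.3, -24.9) and (-6.9, -22.8), distance = 3.189


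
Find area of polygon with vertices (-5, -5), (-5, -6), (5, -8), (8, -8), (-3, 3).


Shoelace sum: ((-5)*(-6) - (-5)*(-5)) + ((-5)*(-8) - 5*(-6)) + (5*(-8) - 8*(-8)) + (8*3 - (-3)*(-8)) + ((-3)*(-5) - (-5)*3)
= 129
Area = |129|/2 = 64.5

64.5


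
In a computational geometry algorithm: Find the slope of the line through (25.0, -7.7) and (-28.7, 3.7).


slope = (y2-y1)/(x2-x1) = (3.7-(-7.7))/((-28.7)-25) = 11.4/(-53.7) = -0.2123

-0.2123


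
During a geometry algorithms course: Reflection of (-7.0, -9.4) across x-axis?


Reflection over x-axis: (x,y) -> (x,-y)
(-7, -9.4) -> (-7, 9.4)

(-7, 9.4)


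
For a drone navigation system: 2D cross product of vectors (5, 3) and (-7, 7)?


u x v = u_x*v_y - u_y*v_x = 5*7 - 3*(-7)
= 35 - (-21) = 56

56


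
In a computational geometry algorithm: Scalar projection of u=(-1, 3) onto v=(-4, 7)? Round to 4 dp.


u.v = 25, |v| = sqrt(65) = 8.0623
Scalar projection = u.v / |v| = 25 / sqrt(65) = 3.1009

3.1009


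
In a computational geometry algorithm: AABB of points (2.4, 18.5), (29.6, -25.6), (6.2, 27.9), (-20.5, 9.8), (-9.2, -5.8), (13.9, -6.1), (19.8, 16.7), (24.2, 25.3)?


x range: [-20.5, 29.6]
y range: [-25.6, 27.9]
Bounding box: (-20.5,-25.6) to (29.6,27.9)

(-20.5,-25.6) to (29.6,27.9)


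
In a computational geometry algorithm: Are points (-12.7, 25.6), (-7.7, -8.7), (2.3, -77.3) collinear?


Cross product: ((-7.7)-(-12.7))*((-77.3)-25.6) - ((-8.7)-25.6)*(2.3-(-12.7))
= 0

Yes, collinear


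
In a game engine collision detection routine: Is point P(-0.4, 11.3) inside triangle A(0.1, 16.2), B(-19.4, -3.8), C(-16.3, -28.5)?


Cross products: AB x AP = 85.55, BC x BP = 516.11, CA x CP = -58.01
All same sign? no

No, outside


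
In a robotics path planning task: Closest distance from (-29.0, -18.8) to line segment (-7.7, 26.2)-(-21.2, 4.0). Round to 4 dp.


Project P onto AB: t = 1 (clamped to [0,1])
Closest point on segment: (-21.2, 4)
Distance: 24.0973

24.0973


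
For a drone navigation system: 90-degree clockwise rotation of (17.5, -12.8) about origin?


90° CW: (x,y) -> (y, -x)
(17.5,-12.8) -> (-12.8, -17.5)

(-12.8, -17.5)


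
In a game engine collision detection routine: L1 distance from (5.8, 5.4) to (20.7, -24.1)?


|5.8-20.7| + |5.4-(-24.1)| = 14.9 + 29.5 = 44.4

44.4


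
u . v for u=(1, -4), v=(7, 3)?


u . v = u_x*v_x + u_y*v_y = 1*7 + (-4)*3
= 7 + (-12) = -5

-5


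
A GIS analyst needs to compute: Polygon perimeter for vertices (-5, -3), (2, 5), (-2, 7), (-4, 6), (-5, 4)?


Sides: (-5, -3)->(2, 5): sqrt(113) = 10.630146, (2, 5)->(-2, 7): sqrt(20) = 4.472136, (-2, 7)->(-4, 6): sqrt(5) = 2.236068, (-4, 6)->(-5, 4): sqrt(5) = 2.236068, (-5, 4)->(-5, -3): sqrt(49) = 7
Sum = 26.574418
Perimeter = 26.5744

26.5744


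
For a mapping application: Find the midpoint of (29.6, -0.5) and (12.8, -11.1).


M = ((29.6+12.8)/2, ((-0.5)+(-11.1))/2)
= (21.2, -5.8)

(21.2, -5.8)


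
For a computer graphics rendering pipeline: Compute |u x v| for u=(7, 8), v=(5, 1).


|u x v| = |7*1 - 8*5|
= |7 - 40| = 33

33


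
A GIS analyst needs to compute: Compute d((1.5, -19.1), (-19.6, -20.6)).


dx=-21.1, dy=-1.5
d^2 = (-21.1)^2 + (-1.5)^2 = 447.46
d = sqrt(447.46) = 21.1533

21.1533


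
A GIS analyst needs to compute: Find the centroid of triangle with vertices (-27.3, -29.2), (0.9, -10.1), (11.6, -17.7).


Centroid = ((x_A+x_B+x_C)/3, (y_A+y_B+y_C)/3)
= (((-27.3)+0.9+11.6)/3, ((-29.2)+(-10.1)+(-17.7))/3)
= (-4.9333, -19)

(-4.9333, -19)


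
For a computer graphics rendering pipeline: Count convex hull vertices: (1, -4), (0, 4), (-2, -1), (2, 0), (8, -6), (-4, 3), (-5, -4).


Convex hull vertices (CCW): (-5, -4), (8, -6), (0, 4), (-4, 3)
Count = 4

4


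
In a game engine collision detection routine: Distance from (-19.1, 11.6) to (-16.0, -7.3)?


dx=3.1, dy=-18.9
d^2 = 3.1^2 + (-18.9)^2 = 366.82
d = sqrt(366.82) = 19.1525

19.1525


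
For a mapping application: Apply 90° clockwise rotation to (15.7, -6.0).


90° CW: (x,y) -> (y, -x)
(15.7,-6) -> (-6, -15.7)

(-6, -15.7)


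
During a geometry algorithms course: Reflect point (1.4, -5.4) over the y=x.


Reflection over y=x: (x,y) -> (y,x)
(1.4, -5.4) -> (-5.4, 1.4)

(-5.4, 1.4)


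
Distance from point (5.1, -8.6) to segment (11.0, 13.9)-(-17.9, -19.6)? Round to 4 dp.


Project P onto AB: t = 0.4722 (clamped to [0,1])
Closest point on segment: (-2.6458, -1.9178)
Distance: 10.2298

10.2298


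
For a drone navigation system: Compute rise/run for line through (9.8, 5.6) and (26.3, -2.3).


slope = (y2-y1)/(x2-x1) = ((-2.3)-5.6)/(26.3-9.8) = (-7.9)/16.5 = -0.4788

-0.4788


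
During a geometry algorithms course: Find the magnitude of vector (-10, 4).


|u| = sqrt((-10)^2 + 4^2) = sqrt(116) = 10.7703

10.7703


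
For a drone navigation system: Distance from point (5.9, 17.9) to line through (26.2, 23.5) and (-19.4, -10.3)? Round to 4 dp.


|cross product| = 430.78
|line direction| = sqrt(3221.8) = 56.7609
Distance = 430.78/sqrt(3221.8) = 7.5894

7.5894


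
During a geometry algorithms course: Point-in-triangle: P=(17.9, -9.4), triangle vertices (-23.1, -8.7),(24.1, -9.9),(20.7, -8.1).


Cross products: AB x AP = 16.16, BC x BP = 9.46, CA x CP = 55.26
All same sign? yes

Yes, inside


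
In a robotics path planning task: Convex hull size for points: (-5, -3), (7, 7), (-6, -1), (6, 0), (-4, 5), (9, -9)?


Convex hull vertices (CCW): (-6, -1), (-5, -3), (9, -9), (7, 7), (-4, 5)
Count = 5

5


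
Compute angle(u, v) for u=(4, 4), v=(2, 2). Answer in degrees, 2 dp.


u.v = 16, |u| = sqrt(32) = 5.6569, |v| = sqrt(8) = 2.8284
cos(theta) = u.v/(|u||v|) = 16/sqrt(256) = 1
theta = acos(1) = 0 degrees

0 degrees


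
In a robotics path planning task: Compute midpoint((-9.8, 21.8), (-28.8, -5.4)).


M = (((-9.8)+(-28.8))/2, (21.8+(-5.4))/2)
= (-19.3, 8.2)

(-19.3, 8.2)


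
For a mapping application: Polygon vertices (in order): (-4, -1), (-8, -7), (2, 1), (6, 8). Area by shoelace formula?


Shoelace sum: ((-4)*(-7) - (-8)*(-1)) + ((-8)*1 - 2*(-7)) + (2*8 - 6*1) + (6*(-1) - (-4)*8)
= 62
Area = |62|/2 = 31

31


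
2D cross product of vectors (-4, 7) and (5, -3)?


u x v = u_x*v_y - u_y*v_x = (-4)*(-3) - 7*5
= 12 - 35 = -23

-23


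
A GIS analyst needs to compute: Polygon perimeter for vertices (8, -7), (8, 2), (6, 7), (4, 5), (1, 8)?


Sides: (8, -7)->(8, 2): sqrt(81) = 9, (8, 2)->(6, 7): sqrt(29) = 5.385165, (6, 7)->(4, 5): sqrt(8) = 2.828427, (4, 5)->(1, 8): sqrt(18) = 4.242641, (1, 8)->(8, -7): sqrt(274) = 16.552945
Sum = 38.009178
Perimeter = 38.0092

38.0092


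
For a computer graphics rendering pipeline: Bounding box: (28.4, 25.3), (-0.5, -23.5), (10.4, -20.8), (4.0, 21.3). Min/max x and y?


x range: [-0.5, 28.4]
y range: [-23.5, 25.3]
Bounding box: (-0.5,-23.5) to (28.4,25.3)

(-0.5,-23.5) to (28.4,25.3)


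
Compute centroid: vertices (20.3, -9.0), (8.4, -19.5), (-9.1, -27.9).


Centroid = ((x_A+x_B+x_C)/3, (y_A+y_B+y_C)/3)
= ((20.3+8.4+(-9.1))/3, ((-9)+(-19.5)+(-27.9))/3)
= (6.5333, -18.8)

(6.5333, -18.8)


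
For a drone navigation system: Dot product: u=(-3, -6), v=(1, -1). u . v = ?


u . v = u_x*v_x + u_y*v_y = (-3)*1 + (-6)*(-1)
= (-3) + 6 = 3

3


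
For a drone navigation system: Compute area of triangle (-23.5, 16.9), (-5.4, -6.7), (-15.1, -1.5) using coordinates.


Area = |x_A(y_B-y_C) + x_B(y_C-y_A) + x_C(y_A-y_B)|/2
= |122.2 + 99.36 + (-356.36)|/2
= 134.8/2 = 67.4

67.4


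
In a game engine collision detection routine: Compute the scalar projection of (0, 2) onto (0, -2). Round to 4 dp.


u.v = -4, |v| = sqrt(4) = 2
Scalar projection = u.v / |v| = -4 / sqrt(4) = -2

-2


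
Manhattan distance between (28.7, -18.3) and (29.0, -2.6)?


|28.7-29| + |(-18.3)-(-2.6)| = 0.3 + 15.7 = 16

16


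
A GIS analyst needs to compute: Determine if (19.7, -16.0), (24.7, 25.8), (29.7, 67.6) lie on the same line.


Cross product: (24.7-19.7)*(67.6-(-16)) - (25.8-(-16))*(29.7-19.7)
= 0

Yes, collinear


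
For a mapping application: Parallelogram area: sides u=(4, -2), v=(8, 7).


|u x v| = |4*7 - (-2)*8|
= |28 - (-16)| = 44

44


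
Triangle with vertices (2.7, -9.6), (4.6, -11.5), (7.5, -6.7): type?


Side lengths squared: AB^2=7.22, BC^2=31.45, CA^2=31.45
Sorted: [7.22, 31.45, 31.45]
By sides: Isosceles, By angles: Acute

Isosceles, Acute


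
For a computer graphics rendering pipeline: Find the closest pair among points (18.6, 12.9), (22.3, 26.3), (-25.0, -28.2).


d(P0,P1) = 13.9014, d(P0,P2) = 59.918, d(P1,P2) = 72.1633
Closest: P0 and P1

Closest pair: (18.6, 12.9) and (22.3, 26.3), distance = 13.9014


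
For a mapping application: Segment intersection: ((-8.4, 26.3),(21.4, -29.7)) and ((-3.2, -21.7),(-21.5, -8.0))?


Cross products: d1=-807.16, d2=-190.62, d3=-1139.2, d4=-1755.74
d1*d2 < 0 and d3*d4 < 0? no

No, they don't intersect


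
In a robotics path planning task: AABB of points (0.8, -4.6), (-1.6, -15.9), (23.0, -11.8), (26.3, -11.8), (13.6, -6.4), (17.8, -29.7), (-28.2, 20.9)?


x range: [-28.2, 26.3]
y range: [-29.7, 20.9]
Bounding box: (-28.2,-29.7) to (26.3,20.9)

(-28.2,-29.7) to (26.3,20.9)


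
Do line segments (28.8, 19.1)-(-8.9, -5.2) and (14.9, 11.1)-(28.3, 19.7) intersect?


Cross products: d1=-12.34, d2=-13.74, d3=-36.17, d4=-34.77
d1*d2 < 0 and d3*d4 < 0? no

No, they don't intersect


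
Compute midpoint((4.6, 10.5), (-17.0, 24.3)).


M = ((4.6+(-17))/2, (10.5+24.3)/2)
= (-6.2, 17.4)

(-6.2, 17.4)


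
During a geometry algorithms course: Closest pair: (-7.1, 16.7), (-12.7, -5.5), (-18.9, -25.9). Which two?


d(P0,P1) = 22.8954, d(P0,P2) = 44.2041, d(P1,P2) = 21.3214
Closest: P1 and P2

Closest pair: (-12.7, -5.5) and (-18.9, -25.9), distance = 21.3214


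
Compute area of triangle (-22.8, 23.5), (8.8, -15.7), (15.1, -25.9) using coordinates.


Area = |x_A(y_B-y_C) + x_B(y_C-y_A) + x_C(y_A-y_B)|/2
= |(-232.56) + (-434.72) + 591.92|/2
= 75.36/2 = 37.68

37.68


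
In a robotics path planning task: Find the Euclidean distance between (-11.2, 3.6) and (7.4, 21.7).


dx=18.6, dy=18.1
d^2 = 18.6^2 + 18.1^2 = 673.57
d = sqrt(673.57) = 25.9532

25.9532


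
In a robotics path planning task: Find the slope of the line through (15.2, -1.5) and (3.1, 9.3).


slope = (y2-y1)/(x2-x1) = (9.3-(-1.5))/(3.1-15.2) = 10.8/(-12.1) = -0.8926

-0.8926


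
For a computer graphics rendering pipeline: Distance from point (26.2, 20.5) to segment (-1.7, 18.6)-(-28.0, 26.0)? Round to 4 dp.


Project P onto AB: t = 0 (clamped to [0,1])
Closest point on segment: (-1.7, 18.6)
Distance: 27.9646

27.9646


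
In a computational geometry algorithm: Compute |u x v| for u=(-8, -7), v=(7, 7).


|u x v| = |(-8)*7 - (-7)*7|
= |(-56) - (-49)| = 7

7
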